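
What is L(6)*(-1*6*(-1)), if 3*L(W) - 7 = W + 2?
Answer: 30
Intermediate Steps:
L(W) = 3 + W/3 (L(W) = 7/3 + (W + 2)/3 = 7/3 + (2 + W)/3 = 7/3 + (⅔ + W/3) = 3 + W/3)
L(6)*(-1*6*(-1)) = (3 + (⅓)*6)*(-1*6*(-1)) = (3 + 2)*(-6*(-1)) = 5*6 = 30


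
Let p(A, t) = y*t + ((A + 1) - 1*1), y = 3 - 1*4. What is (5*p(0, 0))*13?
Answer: 0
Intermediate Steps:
y = -1 (y = 3 - 4 = -1)
p(A, t) = A - t (p(A, t) = -t + ((A + 1) - 1*1) = -t + ((1 + A) - 1) = -t + A = A - t)
(5*p(0, 0))*13 = (5*(0 - 1*0))*13 = (5*(0 + 0))*13 = (5*0)*13 = 0*13 = 0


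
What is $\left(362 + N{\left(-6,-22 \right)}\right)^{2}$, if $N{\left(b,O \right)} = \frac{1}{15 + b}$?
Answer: $\frac{10621081}{81} \approx 1.3112 \cdot 10^{5}$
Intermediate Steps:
$\left(362 + N{\left(-6,-22 \right)}\right)^{2} = \left(362 + \frac{1}{15 - 6}\right)^{2} = \left(362 + \frac{1}{9}\right)^{2} = \left(\frac{3259}{9}\right)^{2} = \frac{10621081}{81}$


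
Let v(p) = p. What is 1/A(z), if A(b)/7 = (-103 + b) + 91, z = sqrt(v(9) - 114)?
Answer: -4/581 - I*sqrt(105)/1743 ≈ -0.0068847 - 0.0058789*I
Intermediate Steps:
z = I*sqrt(105) (z = sqrt(9 - 114) = sqrt(-105) = I*sqrt(105) ≈ 10.247*I)
A(b) = -84 + 7*b (A(b) = 7*((-103 + b) + 91) = 7*(-12 + b) = -84 + 7*b)
1/A(z) = 1/(-84 + 7*(I*sqrt(105))) = 1/(-84 + 7*I*sqrt(105))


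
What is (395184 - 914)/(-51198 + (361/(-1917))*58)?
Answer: -377907795/49083752 ≈ -7.6992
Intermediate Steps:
(395184 - 914)/(-51198 + (361/(-1917))*58) = 394270/(-51198 + (361*(-1/1917))*58) = 394270/(-51198 - 361/1917*58) = 394270/(-51198 - 20938/1917) = 394270/(-98167504/1917) = 394270*(-1917/98167504) = -377907795/49083752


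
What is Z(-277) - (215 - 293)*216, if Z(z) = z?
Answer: 16571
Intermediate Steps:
Z(-277) - (215 - 293)*216 = -277 - (215 - 293)*216 = -277 - (-78)*216 = -277 - 1*(-16848) = -277 + 16848 = 16571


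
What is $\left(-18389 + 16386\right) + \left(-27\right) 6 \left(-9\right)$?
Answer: $-545$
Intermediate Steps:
$\left(-18389 + 16386\right) + \left(-27\right) 6 \left(-9\right) = -2003 - -1458 = -2003 + 1458 = -545$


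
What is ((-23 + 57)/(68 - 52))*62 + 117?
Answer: 995/4 ≈ 248.75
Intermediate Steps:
((-23 + 57)/(68 - 52))*62 + 117 = (34/16)*62 + 117 = (34*(1/16))*62 + 117 = (17/8)*62 + 117 = 527/4 + 117 = 995/4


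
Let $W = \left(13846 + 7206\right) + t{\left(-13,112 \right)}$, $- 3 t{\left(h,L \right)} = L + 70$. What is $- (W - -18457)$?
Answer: $- \frac{118345}{3} \approx -39448.0$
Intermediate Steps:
$t{\left(h,L \right)} = - \frac{70}{3} - \frac{L}{3}$ ($t{\left(h,L \right)} = - \frac{L + 70}{3} = - \frac{70 + L}{3} = - \frac{70}{3} - \frac{L}{3}$)
$W = \frac{62974}{3}$ ($W = \left(13846 + 7206\right) - \frac{182}{3} = 21052 - \frac{182}{3} = \frac{62974}{3} \approx 20991.0$)
$- (W - -18457) = - (\frac{62974}{3} - -18457) = - (\frac{62974}{3} + 18457) = \left(-1\right) \frac{118345}{3} = - \frac{118345}{3}$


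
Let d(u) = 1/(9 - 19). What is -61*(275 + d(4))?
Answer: -167689/10 ≈ -16769.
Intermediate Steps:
d(u) = -⅒ (d(u) = 1/(-10) = -⅒)
-61*(275 + d(4)) = -61*(275 - ⅒) = -61*2749/10 = -167689/10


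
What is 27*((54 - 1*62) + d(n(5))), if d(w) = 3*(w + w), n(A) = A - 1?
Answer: 432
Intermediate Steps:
n(A) = -1 + A
d(w) = 6*w (d(w) = 3*(2*w) = 6*w)
27*((54 - 1*62) + d(n(5))) = 27*((54 - 1*62) + 6*(-1 + 5)) = 27*((54 - 62) + 6*4) = 27*(-8 + 24) = 27*16 = 432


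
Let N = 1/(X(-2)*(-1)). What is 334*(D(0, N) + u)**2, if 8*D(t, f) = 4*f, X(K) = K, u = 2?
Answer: 13527/8 ≈ 1690.9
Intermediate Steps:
N = 1/2 (N = 1/(-2*(-1)) = 1/2 ≈ 0.50000)
D(t, f) = f/2 (D(t, f) = (4*f)/8 = f/2)
334*(D(0, N) + u)**2 = 334*((1/2)*(1/2) + 2)**2 = 334*(1/4 + 2)**2 = 334*(9/4)**2 = 334*(81/16) = 13527/8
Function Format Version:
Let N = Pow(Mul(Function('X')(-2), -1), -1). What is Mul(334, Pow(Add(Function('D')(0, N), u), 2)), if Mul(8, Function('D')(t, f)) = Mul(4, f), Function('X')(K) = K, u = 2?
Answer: Rational(13527, 8) ≈ 1690.9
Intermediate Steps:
N = Rational(1, 2) (N = Pow(Mul(-2, -1), -1) = Pow(2, -1) = Rational(1, 2) ≈ 0.50000)
Function('D')(t, f) = Mul(Rational(1, 2), f) (Function('D')(t, f) = Mul(Rational(1, 8), Mul(4, f)) = Mul(Rational(1, 2), f))
Mul(334, Pow(Add(Function('D')(0, N), u), 2)) = Mul(334, Pow(Add(Mul(Rational(1, 2), Rational(1, 2)), 2), 2)) = Mul(334, Pow(Add(Rational(1, 4), 2), 2)) = Mul(334, Pow(Rational(9, 4), 2)) = Mul(334, Rational(81, 16)) = Rational(13527, 8)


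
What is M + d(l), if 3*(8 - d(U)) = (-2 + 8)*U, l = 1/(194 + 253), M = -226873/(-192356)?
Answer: 788892575/85983132 ≈ 9.1750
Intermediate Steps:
M = 226873/192356 (M = -226873*(-1/192356) = 226873/192356 ≈ 1.1794)
l = 1/447 ≈ 0.0022371
d(U) = 8 - 2*U (d(U) = 8 - (-2 + 8)*U/3 = 8 - 2*U)
M + d(l) = 226873/192356 + (8 - 2*1/447) = 226873/192356 + (8 - 2/447) = 226873/192356 + 3574/447 = 788892575/85983132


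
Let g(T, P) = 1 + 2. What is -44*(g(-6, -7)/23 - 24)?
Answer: 24156/23 ≈ 1050.3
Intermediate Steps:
g(T, P) = 3
-44*(g(-6, -7)/23 - 24) = -44*(3/23 - 24) = -44*(-549/23) = 24156/23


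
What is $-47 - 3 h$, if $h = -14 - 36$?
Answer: $103$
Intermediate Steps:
$h = -50$ ($h = -14 - 36 = -50$)
$-47 - 3 h = -47 - -150 = -47 + 150 = 103$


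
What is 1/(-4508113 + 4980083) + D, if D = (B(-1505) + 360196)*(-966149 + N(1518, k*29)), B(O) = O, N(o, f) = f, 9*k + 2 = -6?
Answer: -1472085651059847701/4247730 ≈ -3.4656e+11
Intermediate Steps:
k = -8/9 (k = -2/9 + (1/9)*(-6) = -2/9 - 2/3 = -8/9 ≈ -0.88889)
D = -3119023774943/9 (D = (-1505 + 360196)*(-966149 - 8/9*29) = 358691*(-966149 - 232/9) = 358691*(-8695573/9) = -3119023774943/9 ≈ -3.4656e+11)
1/(-4508113 + 4980083) + D = 1/(-4508113 + 4980083) - 3119023774943/9 = 1/471970 - 3119023774943/9 = -1472085651059847701/4247730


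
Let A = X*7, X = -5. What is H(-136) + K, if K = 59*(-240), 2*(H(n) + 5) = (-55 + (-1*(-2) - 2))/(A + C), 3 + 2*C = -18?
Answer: -1288960/91 ≈ -14164.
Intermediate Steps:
A = -35 (A = -5*7 = -35)
C = -21/2 (C = -3/2 + (1/2)*(-18) = -3/2 - 9 = -21/2 ≈ -10.500)
H(n) = -400/91 (H(n) = -5 + ((-55 + (-1*(-2) - 2))/(-35 - 21/2))/2 = -5 + ((-55 + (2 - 2))/(-91/2))/2 = -5 + ((-55 + 0)*(-2/91))/2 = -5 + (-55*(-2/91))/2 = -5 + (1/2)*(110/91) = -5 + 55/91 = -400/91)
K = -14160
H(-136) + K = -400/91 - 14160 = -1288960/91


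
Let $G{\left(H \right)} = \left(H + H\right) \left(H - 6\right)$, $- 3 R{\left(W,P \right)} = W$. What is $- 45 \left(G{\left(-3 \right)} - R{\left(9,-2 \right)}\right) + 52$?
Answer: $-2513$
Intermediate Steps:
$R{\left(W,P \right)} = - \frac{W}{3}$
$G{\left(H \right)} = 2 H \left(-6 + H\right)$
$- 45 \left(G{\left(-3 \right)} - R{\left(9,-2 \right)}\right) + 52 = - 45 \left(2 \left(-3\right) \left(-6 - 3\right) - \left(- \frac{1}{3}\right) 9\right) + 52 = - 45 \left(2 \left(-3\right) \left(-9\right) - -3\right) + 52 = - 45 \left(54 + 3\right) + 52 = \left(-45\right) 57 + 52 = -2565 + 52 = -2513$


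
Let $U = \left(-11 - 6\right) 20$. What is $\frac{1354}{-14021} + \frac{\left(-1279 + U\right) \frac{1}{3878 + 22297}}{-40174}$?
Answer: $- \frac{1423782025301}{14743844943450} \approx -0.096568$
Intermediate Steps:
$U = -340$ ($U = \left(-11 - 6\right) 20 = \left(-17\right) 20 = -340$)
$\frac{1354}{-14021} + \frac{\left(-1279 + U\right) \frac{1}{3878 + 22297}}{-40174} = \frac{1354}{-14021} + \frac{\left(-1279 - 340\right) \frac{1}{3878 + 22297}}{-40174} = 1354 \left(- \frac{1}{14021}\right) + - \frac{1619}{26175} \left(- \frac{1}{40174}\right) = - \frac{1354}{14021} + \left(-1619\right) \frac{1}{26175} \left(- \frac{1}{40174}\right) = - \frac{1354}{14021} - - \frac{1619}{1051554450} = - \frac{1354}{14021} + \frac{1619}{1051554450} = - \frac{1423782025301}{14743844943450}$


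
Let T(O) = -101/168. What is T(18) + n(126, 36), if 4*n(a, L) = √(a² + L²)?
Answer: -101/168 + 9*√53/2 ≈ 32.159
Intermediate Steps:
T(O) = -101/168 (T(O) = -101*1/168 = -101/168)
n(a, L) = √(L² + a²)/4 (n(a, L) = √(a² + L²)/4 = √(L² + a²)/4)
T(18) + n(126, 36) = -101/168 + √(36² + 126²)/4 = -101/168 + √(1296 + 15876)/4 = -101/168 + √17172/4 = -101/168 + (18*√53)/4 = -101/168 + 9*√53/2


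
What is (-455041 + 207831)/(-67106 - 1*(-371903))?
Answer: -247210/304797 ≈ -0.81106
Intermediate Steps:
(-455041 + 207831)/(-67106 - 1*(-371903)) = -247210/(-67106 + 371903) = -247210/304797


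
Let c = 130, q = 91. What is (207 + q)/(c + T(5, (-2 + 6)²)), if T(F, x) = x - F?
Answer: 298/141 ≈ 2.1135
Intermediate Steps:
(207 + q)/(c + T(5, (-2 + 6)²)) = (207 + 91)/(130 + ((-2 + 6)² - 1*5)) = 298/(130 + (4² - 5)) = 298/(130 + (16 - 5)) = 298/(130 + 11) = 298/141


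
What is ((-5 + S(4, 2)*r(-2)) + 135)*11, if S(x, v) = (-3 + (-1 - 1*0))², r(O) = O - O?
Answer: 1430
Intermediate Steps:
r(O) = 0
S(x, v) = 16 (S(x, v) = (-3 + (-1 + 0))² = (-3 - 1)² = (-4)² = 16)
((-5 + S(4, 2)*r(-2)) + 135)*11 = ((-5 + 16*0) + 135)*11 = ((-5 + 0) + 135)*11 = (-5 + 135)*11 = 130*11 = 1430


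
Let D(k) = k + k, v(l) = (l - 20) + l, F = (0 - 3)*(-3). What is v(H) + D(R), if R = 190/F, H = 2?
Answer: 236/9 ≈ 26.222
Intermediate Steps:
F = 9 (F = -3*(-3) = 9)
v(l) = -20 + 2*l (v(l) = (-20 + l) + l = -20 + 2*l)
R = 190/9 ≈ 21.111
D(k) = 2*k
v(H) + D(R) = (-20 + 2*2) + 2*(190/9) = (-20 + 4) + 380/9 = -16 + 380/9 = 236/9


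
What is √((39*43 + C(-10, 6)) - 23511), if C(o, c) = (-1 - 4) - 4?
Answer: 3*I*√2427 ≈ 147.79*I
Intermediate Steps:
C(o, c) = -9 (C(o, c) = -5 - 4 = -9)
√((39*43 + C(-10, 6)) - 23511) = √((39*43 - 9) - 23511) = √((1677 - 9) - 23511) = √(1668 - 23511) = √(-21843) = 3*I*√2427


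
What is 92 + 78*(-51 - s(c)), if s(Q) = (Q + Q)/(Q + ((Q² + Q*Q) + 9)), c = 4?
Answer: -58498/15 ≈ -3899.9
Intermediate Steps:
s(Q) = 2*Q/(9 + Q + 2*Q²) (s(Q) = (2*Q)/(Q + ((Q² + Q²) + 9)) = (2*Q)/(Q + (2*Q² + 9)) = (2*Q)/(Q + (9 + 2*Q²)) = (2*Q)/(9 + Q + 2*Q²) = 2*Q/(9 + Q + 2*Q²))
92 + 78*(-51 - s(c)) = 92 + 78*(-51 - 2*4/(9 + 4 + 2*4²)) = 92 + 78*(-51 - 2*4/(9 + 4 + 2*16)) = 92 + 78*(-51 - 2*4/(9 + 4 + 32)) = 92 + 78*(-51 - 2*4/45) = 92 + 78*(-51 - 1*8/45) = 92 + 78*(-51 - 8/45) = 92 + 78*(-2303/45) = 92 - 59878/15 = -58498/15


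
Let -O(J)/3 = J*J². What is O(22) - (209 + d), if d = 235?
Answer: -32388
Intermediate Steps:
O(J) = -3*J³ (O(J) = -3*J*J² = -3*J³)
O(22) - (209 + d) = -3*22³ - (209 + 235) = -3*10648 - 1*444 = -31944 - 444 = -32388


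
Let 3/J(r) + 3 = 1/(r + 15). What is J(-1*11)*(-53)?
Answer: 636/11 ≈ 57.818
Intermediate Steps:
J(r) = 3/(-3 + 1/(15 + r)) (J(r) = 3/(-3 + 1/(r + 15)) = 3/(-3 + 1/(15 + r)))
J(-1*11)*(-53) = (3*(-15 - (-1)*11)/(44 + 3*(-1*11)))*(-53) = (3*(-15 - 1*(-11))/(44 + 3*(-11)))*(-53) = (3*(-15 + 11)/(44 - 33))*(-53) = (3*(-4)/11)*(-53) = (3*(1/11)*(-4))*(-53) = -12/11*(-53) = 636/11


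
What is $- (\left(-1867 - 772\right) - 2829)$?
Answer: $5468$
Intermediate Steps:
$- (\left(-1867 - 772\right) - 2829) = - (-2639 - 2829) = \left(-1\right) \left(-5468\right) = 5468$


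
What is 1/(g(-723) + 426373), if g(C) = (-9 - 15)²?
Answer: 1/426949 ≈ 2.3422e-6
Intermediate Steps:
g(C) = 576 (g(C) = (-24)² = 576)
1/(g(-723) + 426373) = 1/(576 + 426373) = 1/426949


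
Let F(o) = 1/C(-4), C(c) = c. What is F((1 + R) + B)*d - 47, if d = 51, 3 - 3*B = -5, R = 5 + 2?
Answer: -239/4 ≈ -59.750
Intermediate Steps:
R = 7
B = 8/3 (B = 1 - ⅓*(-5) = 1 + 5/3 = 8/3 ≈ 2.6667)
F(o) = -¼ (F(o) = 1/(-4) = -¼)
F((1 + R) + B)*d - 47 = -¼*51 - 47 = -51/4 - 47 = -239/4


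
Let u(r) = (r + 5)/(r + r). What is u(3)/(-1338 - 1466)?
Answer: -1/2103 ≈ -0.00047551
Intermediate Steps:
u(r) = (5 + r)/(2*r) (u(r) = (5 + r)/((2*r)) = (5 + r)*(1/(2*r)) = (5 + r)/(2*r))
u(3)/(-1338 - 1466) = ((½)*(5 + 3)/3)/(-1338 - 1466) = ((½)*(⅓)*8)/(-2804) = (4/3)*(-1/2804) = -1/2103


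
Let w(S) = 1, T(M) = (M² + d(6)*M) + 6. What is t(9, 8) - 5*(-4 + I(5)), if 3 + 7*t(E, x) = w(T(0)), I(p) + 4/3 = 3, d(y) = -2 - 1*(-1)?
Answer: 239/21 ≈ 11.381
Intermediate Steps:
d(y) = -1 (d(y) = -2 + 1 = -1)
T(M) = 6 + M² - M (T(M) = (M² - M) + 6 = 6 + M² - M)
I(p) = 5/3 (I(p) = -4/3 + 3 = 5/3)
t(E, x) = -2/7 (t(E, x) = -3/7 + (⅐)*1 = -3/7 + ⅐ = -2/7)
t(9, 8) - 5*(-4 + I(5)) = -2/7 - 5*(-4 + 5/3) = -2/7 - 5*(-7)/3 = -2/7 - 1*(-35/3) = -2/7 + 35/3 = 239/21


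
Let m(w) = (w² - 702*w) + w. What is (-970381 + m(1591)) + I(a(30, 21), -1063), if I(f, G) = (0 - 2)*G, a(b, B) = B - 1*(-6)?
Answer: 447735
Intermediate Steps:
a(b, B) = 6 + B (a(b, B) = B + 6 = 6 + B)
m(w) = w² - 701*w
I(f, G) = -2*G
(-970381 + m(1591)) + I(a(30, 21), -1063) = (-970381 + 1591*(-701 + 1591)) - 2*(-1063) = (-970381 + 1591*890) + 2126 = (-970381 + 1415990) + 2126 = 445609 + 2126 = 447735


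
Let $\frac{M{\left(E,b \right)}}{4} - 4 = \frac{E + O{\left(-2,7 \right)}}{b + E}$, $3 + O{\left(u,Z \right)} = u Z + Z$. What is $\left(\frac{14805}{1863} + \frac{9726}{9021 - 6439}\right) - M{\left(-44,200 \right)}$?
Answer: $- \frac{10080662}{3474081} \approx -2.9017$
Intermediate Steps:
$O{\left(u,Z \right)} = -3 + Z + Z u$ ($O{\left(u,Z \right)} = -3 + \left(u Z + Z\right) = -3 + \left(Z u + Z\right) = -3 + \left(Z + Z u\right) = -3 + Z + Z u$)
$M{\left(E,b \right)} = 16 + \frac{4 \left(-10 + E\right)}{E + b}$ ($M{\left(E,b \right)} = 16 + 4 \frac{E + \left(-3 + 7 + 7 \left(-2\right)\right)}{b + E} = 16 + 4 \frac{E - 10}{E + b} = 16 + 4 \frac{-10 + E}{E + b} = 16 + \frac{4 \left(-10 + E\right)}{E + b}$)
$\left(\frac{14805}{1863} + \frac{9726}{9021 - 6439}\right) - M{\left(-44,200 \right)} = \left(\frac{14805}{1863} + \frac{9726}{9021 - 6439}\right) - \frac{4 \left(-10 + 4 \cdot 200 + 5 \left(-44\right)\right)}{-44 + 200} = \left(14805 \cdot \frac{1}{1863} + \frac{9726}{2582}\right) - \frac{4 \left(-10 + 800 - 220\right)}{156} = \left(\frac{1645}{207} + 9726 \cdot \frac{1}{2582}\right) - 4 \cdot \frac{1}{156} \cdot 570 = \left(\frac{1645}{207} + \frac{4863}{1291}\right) - \frac{190}{13} = \frac{3130336}{267237} - \frac{190}{13} = - \frac{10080662}{3474081}$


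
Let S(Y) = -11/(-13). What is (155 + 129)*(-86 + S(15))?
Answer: -314388/13 ≈ -24184.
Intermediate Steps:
S(Y) = 11/13 (S(Y) = -11*(-1/13) = 11/13)
(155 + 129)*(-86 + S(15)) = (155 + 129)*(-86 + 11/13) = 284*(-1107/13) = -314388/13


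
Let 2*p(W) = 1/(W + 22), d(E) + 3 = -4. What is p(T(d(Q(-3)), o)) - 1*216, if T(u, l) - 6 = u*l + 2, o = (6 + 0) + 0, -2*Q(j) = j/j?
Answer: -5185/24 ≈ -216.04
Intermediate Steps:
Q(j) = -½ (Q(j) = -j/(2*j) = -½*1 = -½)
o = 6 (o = 6 + 0 = 6)
d(E) = -7 (d(E) = -3 - 4 = -7)
T(u, l) = 8 + l*u (T(u, l) = 6 + (u*l + 2) = 6 + (l*u + 2) = 6 + (2 + l*u) = 8 + l*u)
p(W) = 1/(2*(22 + W)) (p(W) = 1/(2*(W + 22)) = 1/(2*(22 + W)))
p(T(d(Q(-3)), o)) - 1*216 = 1/(2*(22 + (8 + 6*(-7)))) - 1*216 = 1/(2*(22 + (8 - 42))) - 216 = 1/(2*(22 - 34)) - 216 = (½)/(-12) - 216 = (½)*(-1/12) - 216 = -1/24 - 216 = -5185/24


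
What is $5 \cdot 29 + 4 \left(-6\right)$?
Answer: $121$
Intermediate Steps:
$5 \cdot 29 + 4 \left(-6\right) = 145 - 24 = 121$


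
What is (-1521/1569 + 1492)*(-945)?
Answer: -736919505/523 ≈ -1.4090e+6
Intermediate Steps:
(-1521/1569 + 1492)*(-945) = (-1521*1/1569 + 1492)*(-945) = (-507/523 + 1492)*(-945) = (779809/523)*(-945) = -736919505/523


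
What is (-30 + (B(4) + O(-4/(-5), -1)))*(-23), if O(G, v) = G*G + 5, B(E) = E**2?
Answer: 4807/25 ≈ 192.28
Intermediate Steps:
O(G, v) = 5 + G**2 (O(G, v) = G**2 + 5 = 5 + G**2)
(-30 + (B(4) + O(-4/(-5), -1)))*(-23) = (-30 + (4**2 + (5 + (-4/(-5))**2)))*(-23) = (-30 + (16 + (5 + (-4*(-1/5))**2)))*(-23) = (-30 + (16 + (5 + (4/5)**2)))*(-23) = (-30 + (16 + (5 + 16/25)))*(-23) = (-30 + (16 + 141/25))*(-23) = (-30 + 541/25)*(-23) = -209/25*(-23) = 4807/25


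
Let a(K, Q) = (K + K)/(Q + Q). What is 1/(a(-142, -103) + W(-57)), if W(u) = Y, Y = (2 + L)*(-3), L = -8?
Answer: 103/1996 ≈ 0.051603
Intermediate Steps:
a(K, Q) = K/Q (a(K, Q) = (2*K)/((2*Q)) = (2*K)*(1/(2*Q)) = K/Q)
Y = 18 (Y = (2 - 8)*(-3) = -6*(-3) = 18)
W(u) = 18
1/(a(-142, -103) + W(-57)) = 1/(-142/(-103) + 18) = 1/(-142*(-1/103) + 18) = 1/(142/103 + 18) = 1/(1996/103) = 103/1996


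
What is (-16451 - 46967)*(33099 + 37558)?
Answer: -4480925626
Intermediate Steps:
(-16451 - 46967)*(33099 + 37558) = -63418*70657 = -4480925626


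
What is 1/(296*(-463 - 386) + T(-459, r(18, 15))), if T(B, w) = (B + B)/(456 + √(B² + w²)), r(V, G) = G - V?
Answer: -125576/31538651847 + √23410/63077303694 ≈ -3.9792e-6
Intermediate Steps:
T(B, w) = 2*B/(456 + √(B² + w²)) (T(B, w) = (2*B)/(456 + √(B² + w²)) = 2*B/(456 + √(B² + w²)))
1/(296*(-463 - 386) + T(-459, r(18, 15))) = 1/(296*(-463 - 386) + 2*(-459)/(456 + √((-459)² + (15 - 1*18)²))) = 1/(296*(-849) + 2*(-459)/(456 + √(210681 + (15 - 18)²))) = 1/(-251304 + 2*(-459)/(456 + √(210681 + (-3)²))) = 1/(-251304 + 2*(-459)/(456 + √(210681 + 9))) = 1/(-251304 + 2*(-459)/(456 + √210690)) = 1/(-251304 + 2*(-459)/(456 + 3*√23410)) = 1/(-251304 - 918/(456 + 3*√23410))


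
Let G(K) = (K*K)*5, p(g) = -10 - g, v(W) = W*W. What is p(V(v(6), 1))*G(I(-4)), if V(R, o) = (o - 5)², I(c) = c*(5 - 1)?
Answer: -33280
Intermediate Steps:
I(c) = 4*c (I(c) = c*4 = 4*c)
v(W) = W²
V(R, o) = (-5 + o)²
G(K) = 5*K² (G(K) = K²*5 = 5*K²)
p(V(v(6), 1))*G(I(-4)) = (-10 - (-5 + 1)²)*(5*(4*(-4))²) = (-10 - 1*(-4)²)*(5*(-16)²) = (-10 - 1*16)*(5*256) = (-10 - 16)*1280 = -26*1280 = -33280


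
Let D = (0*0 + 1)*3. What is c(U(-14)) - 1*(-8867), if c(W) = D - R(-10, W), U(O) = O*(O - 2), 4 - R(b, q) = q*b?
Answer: 6626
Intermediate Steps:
R(b, q) = 4 - b*q (R(b, q) = 4 - q*b = 4 - b*q)
U(O) = O*(-2 + O)
D = 3 (D = (0 + 1)*3 = 1*3 = 3)
c(W) = -1 - 10*W (c(W) = 3 - (4 - 1*(-10)*W) = 3 - (4 + 10*W) = 3 + (-4 - 10*W) = -1 - 10*W)
c(U(-14)) - 1*(-8867) = (-1 - (-140)*(-2 - 14)) - 1*(-8867) = (-1 - (-140)*(-16)) + 8867 = (-1 - 10*224) + 8867 = (-1 - 2240) + 8867 = -2241 + 8867 = 6626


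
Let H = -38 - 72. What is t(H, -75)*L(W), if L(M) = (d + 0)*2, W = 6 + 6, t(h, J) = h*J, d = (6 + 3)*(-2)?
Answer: -297000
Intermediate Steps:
H = -110
d = -18 (d = 9*(-2) = -18)
t(h, J) = J*h
W = 12
L(M) = -36 (L(M) = (-18 + 0)*2 = -18*2 = -36)
t(H, -75)*L(W) = -75*(-110)*(-36) = 8250*(-36) = -297000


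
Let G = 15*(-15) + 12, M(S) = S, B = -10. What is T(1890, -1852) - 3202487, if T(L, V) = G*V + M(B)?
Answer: -2808021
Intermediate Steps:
G = -213 (G = -225 + 12 = -213)
T(L, V) = -10 - 213*V (T(L, V) = -213*V - 10 = -10 - 213*V)
T(1890, -1852) - 3202487 = (-10 - 213*(-1852)) - 3202487 = (-10 + 394476) - 3202487 = 394466 - 3202487 = -2808021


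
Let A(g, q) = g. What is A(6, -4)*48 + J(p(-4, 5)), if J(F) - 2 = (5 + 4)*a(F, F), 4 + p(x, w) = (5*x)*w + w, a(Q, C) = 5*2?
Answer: 380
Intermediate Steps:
a(Q, C) = 10
p(x, w) = -4 + w + 5*w*x (p(x, w) = -4 + ((5*x)*w + w) = -4 + (5*w*x + w) = -4 + (w + 5*w*x) = -4 + w + 5*w*x)
J(F) = 92 (J(F) = 2 + (5 + 4)*10 = 2 + 9*10 = 2 + 90 = 92)
A(6, -4)*48 + J(p(-4, 5)) = 6*48 + 92 = 288 + 92 = 380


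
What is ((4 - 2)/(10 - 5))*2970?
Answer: 1188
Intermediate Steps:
((4 - 2)/(10 - 5))*2970 = (2/5)*2970 = (2*(⅕))*2970 = (⅖)*2970 = 1188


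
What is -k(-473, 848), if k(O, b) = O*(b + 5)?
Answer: 403469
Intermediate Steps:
k(O, b) = O*(5 + b)
-k(-473, 848) = -(-473)*(5 + 848) = -(-473)*853 = -1*(-403469) = 403469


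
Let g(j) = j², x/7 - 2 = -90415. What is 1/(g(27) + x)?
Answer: -1/632162 ≈ -1.5819e-6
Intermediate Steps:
x = -632891 (x = 14 + 7*(-90415) = 14 - 632905 = -632891)
1/(g(27) + x) = 1/(27² - 632891) = 1/(729 - 632891) = 1/(-632162) = -1/632162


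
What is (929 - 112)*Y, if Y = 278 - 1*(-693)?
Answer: 793307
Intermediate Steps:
Y = 971 (Y = 278 + 693 = 971)
(929 - 112)*Y = (929 - 112)*971 = 817*971 = 793307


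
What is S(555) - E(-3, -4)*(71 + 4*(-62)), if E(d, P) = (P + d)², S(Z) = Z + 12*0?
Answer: 9228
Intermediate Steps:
S(Z) = Z (S(Z) = Z + 0 = Z)
S(555) - E(-3, -4)*(71 + 4*(-62)) = 555 - (-4 - 3)²*(71 + 4*(-62)) = 555 - (-7)²*(71 - 248) = 555 - 49*(-177) = 555 - 1*(-8673) = 555 + 8673 = 9228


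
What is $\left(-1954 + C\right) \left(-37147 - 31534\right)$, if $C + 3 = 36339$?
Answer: $-2361390142$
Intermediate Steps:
$C = 36336$ ($C = -3 + 36339 = 36336$)
$\left(-1954 + C\right) \left(-37147 - 31534\right) = \left(-1954 + 36336\right) \left(-37147 - 31534\right) = 34382 \left(-68681\right) = -2361390142$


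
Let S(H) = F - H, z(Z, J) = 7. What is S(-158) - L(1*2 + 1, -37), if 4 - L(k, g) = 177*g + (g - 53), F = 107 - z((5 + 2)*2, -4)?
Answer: -6385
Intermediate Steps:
F = 100 (F = 107 - 1*7 = 107 - 7 = 100)
L(k, g) = 57 - 178*g (L(k, g) = 4 - (177*g + (g - 53)) = 4 - (177*g + (-53 + g)) = 4 - (-53 + 178*g) = 4 + (53 - 178*g) = 57 - 178*g)
S(H) = 100 - H
S(-158) - L(1*2 + 1, -37) = (100 - 1*(-158)) - (57 - 178*(-37)) = (100 + 158) - (57 + 6586) = 258 - 1*6643 = 258 - 6643 = -6385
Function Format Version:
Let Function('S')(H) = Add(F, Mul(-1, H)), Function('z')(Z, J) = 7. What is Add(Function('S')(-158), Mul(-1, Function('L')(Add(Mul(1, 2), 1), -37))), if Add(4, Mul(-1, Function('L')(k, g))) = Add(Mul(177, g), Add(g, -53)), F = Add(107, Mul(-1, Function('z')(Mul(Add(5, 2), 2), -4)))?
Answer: -6385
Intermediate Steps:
F = 100 (F = Add(107, Mul(-1, 7)) = Add(107, -7) = 100)
Function('L')(k, g) = Add(57, Mul(-178, g)) (Function('L')(k, g) = Add(4, Mul(-1, Add(Mul(177, g), Add(g, -53)))) = Add(4, Mul(-1, Add(Mul(177, g), Add(-53, g)))) = Add(4, Mul(-1, Add(-53, Mul(178, g)))) = Add(4, Add(53, Mul(-178, g))) = Add(57, Mul(-178, g)))
Function('S')(H) = Add(100, Mul(-1, H))
Add(Function('S')(-158), Mul(-1, Function('L')(Add(Mul(1, 2), 1), -37))) = Add(Add(100, Mul(-1, -158)), Mul(-1, Add(57, Mul(-178, -37)))) = Add(Add(100, 158), Mul(-1, Add(57, 6586))) = Add(258, Mul(-1, 6643)) = Add(258, -6643) = -6385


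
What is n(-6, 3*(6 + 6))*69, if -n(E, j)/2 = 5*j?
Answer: -24840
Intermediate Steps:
n(E, j) = -10*j
n(-6, 3*(6 + 6))*69 = -30*(6 + 6)*69 = -30*12*69 = -10*36*69 = -360*69 = -24840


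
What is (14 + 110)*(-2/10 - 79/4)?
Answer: -12369/5 ≈ -2473.8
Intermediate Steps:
(14 + 110)*(-2/10 - 79/4) = 124*(-2*1/10 - 79*1/4) = 124*(-1/5 - 79/4) = 124*(-399/20) = -12369/5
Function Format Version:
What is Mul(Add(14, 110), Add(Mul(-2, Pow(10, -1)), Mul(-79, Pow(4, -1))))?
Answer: Rational(-12369, 5) ≈ -2473.8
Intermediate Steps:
Mul(Add(14, 110), Add(Mul(-2, Pow(10, -1)), Mul(-79, Pow(4, -1)))) = Mul(124, Add(Mul(-2, Rational(1, 10)), Mul(-79, Rational(1, 4)))) = Mul(124, Add(Rational(-1, 5), Rational(-79, 4))) = Mul(124, Rational(-399, 20)) = Rational(-12369, 5)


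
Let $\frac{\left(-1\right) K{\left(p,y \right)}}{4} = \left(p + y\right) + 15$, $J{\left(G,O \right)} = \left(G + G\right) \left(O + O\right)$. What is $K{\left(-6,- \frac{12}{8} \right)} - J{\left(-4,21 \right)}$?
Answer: $306$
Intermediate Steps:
$J{\left(G,O \right)} = 4 G O$ ($J{\left(G,O \right)} = 2 G 2 O = 4 G O$)
$K{\left(p,y \right)} = -60 - 4 p - 4 y$ ($K{\left(p,y \right)} = - 4 \left(\left(p + y\right) + 15\right) = - 4 \left(15 + p + y\right) = -60 - 4 p - 4 y$)
$K{\left(-6,- \frac{12}{8} \right)} - J{\left(-4,21 \right)} = \left(-60 - -24 - 4 \left(- \frac{12}{8}\right)\right) - 4 \left(-4\right) 21 = \left(-60 + 24 - 4 \left(\left(-12\right) \frac{1}{8}\right)\right) - -336 = \left(-60 + 24 - -6\right) + 336 = \left(-60 + 24 + 6\right) + 336 = -30 + 336 = 306$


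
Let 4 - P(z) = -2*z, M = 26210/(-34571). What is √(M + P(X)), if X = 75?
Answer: 18*√565270421/34571 ≈ 12.379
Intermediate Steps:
M = -26210/34571 (M = 26210*(-1/34571) = -26210/34571 ≈ -0.75815)
P(z) = 4 + 2*z (P(z) = 4 - (-2)*z = 4 + 2*z)
√(M + P(X)) = √(-26210/34571 + (4 + 2*75)) = √(-26210/34571 + (4 + 150)) = √(-26210/34571 + 154) = √(5297724/34571) = 18*√565270421/34571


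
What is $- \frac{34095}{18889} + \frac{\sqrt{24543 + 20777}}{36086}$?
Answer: $- \frac{34095}{18889} + \frac{\sqrt{11330}}{18043} \approx -1.7991$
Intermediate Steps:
$- \frac{34095}{18889} + \frac{\sqrt{24543 + 20777}}{36086} = \left(-34095\right) \frac{1}{18889} + \sqrt{45320} \cdot \frac{1}{36086} = - \frac{34095}{18889} + 2 \sqrt{11330} \cdot \frac{1}{36086} = - \frac{34095}{18889} + \frac{\sqrt{11330}}{18043}$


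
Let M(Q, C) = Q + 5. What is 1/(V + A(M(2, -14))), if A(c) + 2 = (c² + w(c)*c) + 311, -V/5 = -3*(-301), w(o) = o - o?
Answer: -1/4157 ≈ -0.00024056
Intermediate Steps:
w(o) = 0
M(Q, C) = 5 + Q
V = -4515 (V = -(-15)*(-301) = -5*903 = -4515)
A(c) = 309 + c² (A(c) = -2 + ((c² + 0*c) + 311) = -2 + ((c² + 0) + 311) = -2 + (c² + 311) = -2 + (311 + c²) = 309 + c²)
1/(V + A(M(2, -14))) = 1/(-4515 + (309 + (5 + 2)²)) = 1/(-4515 + (309 + 7²)) = 1/(-4515 + (309 + 49)) = 1/(-4515 + 358) = 1/(-4157) = -1/4157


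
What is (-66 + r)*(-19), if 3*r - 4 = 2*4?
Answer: 1178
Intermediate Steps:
r = 4 (r = 4/3 + (2*4)/3 = 4/3 + (⅓)*8 = 4/3 + 8/3 = 4)
(-66 + r)*(-19) = (-66 + 4)*(-19) = -62*(-19) = 1178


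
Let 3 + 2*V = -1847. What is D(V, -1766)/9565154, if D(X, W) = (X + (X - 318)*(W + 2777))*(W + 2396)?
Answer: -396143370/4782577 ≈ -82.831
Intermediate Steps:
V = -925 (V = -3/2 + (½)*(-1847) = -3/2 - 1847/2 = -925)
D(X, W) = (2396 + W)*(X + (-318 + X)*(2777 + W)) (D(X, W) = (X + (-318 + X)*(2777 + W))*(2396 + W) = (2396 + W)*(X + (-318 + X)*(2777 + W)))
D(V, -1766)/9565154 = (-2115874056 - 1645014*(-1766) - 318*(-1766)² + 6656088*(-925) - 925*(-1766)² + 5174*(-1766)*(-925))/9565154 = (-2115874056 + 2905094724 - 318*3118756 - 6156881400 - 925*3118756 + 8451987700)*(1/9565154) = (-2115874056 + 2905094724 - 991764408 - 6156881400 - 2884849300 + 8451987700)*(1/9565154) = -792286740*1/9565154 = -396143370/4782577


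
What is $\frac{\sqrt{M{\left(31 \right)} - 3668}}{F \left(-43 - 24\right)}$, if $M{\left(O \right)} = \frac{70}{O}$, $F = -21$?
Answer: $\frac{i \sqrt{3522778}}{43617} \approx 0.043032 i$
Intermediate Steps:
$\frac{\sqrt{M{\left(31 \right)} - 3668}}{F \left(-43 - 24\right)} = \frac{\sqrt{\frac{70}{31} - 3668}}{\left(-21\right) \left(-43 - 24\right)} = \frac{\sqrt{70 \cdot \frac{1}{31} - 3668}}{\left(-21\right) \left(-67\right)} = \frac{\sqrt{\frac{70}{31} - 3668}}{1407} = \sqrt{- \frac{113638}{31}} \cdot \frac{1}{1407} = \frac{i \sqrt{3522778}}{31} \cdot \frac{1}{1407} = \frac{i \sqrt{3522778}}{43617}$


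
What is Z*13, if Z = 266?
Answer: 3458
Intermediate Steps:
Z*13 = 266*13 = 3458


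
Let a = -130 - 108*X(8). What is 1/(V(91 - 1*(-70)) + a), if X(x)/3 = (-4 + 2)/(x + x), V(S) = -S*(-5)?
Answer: 2/1431 ≈ 0.0013976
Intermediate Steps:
V(S) = 5*S (V(S) = -(-5)*S = 5*S)
X(x) = -3/x (X(x) = 3*((-4 + 2)/(x + x)) = 3*(-2*1/(2*x)) = 3*(-1/x) = -3/x)
a = -179/2 (a = -130 - (-324)/8 = -130 - 108*(-3/8) = -130 + 81/2 = -179/2 ≈ -89.500)
1/(V(91 - 1*(-70)) + a) = 1/(5*(91 - 1*(-70)) - 179/2) = 1/(5*(91 + 70) - 179/2) = 1/(5*161 - 179/2) = 1/(805 - 179/2) = 1/(1431/2) = 2/1431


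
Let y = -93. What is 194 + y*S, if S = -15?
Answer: 1589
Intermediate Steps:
194 + y*S = 194 - 93*(-15) = 194 + 1395 = 1589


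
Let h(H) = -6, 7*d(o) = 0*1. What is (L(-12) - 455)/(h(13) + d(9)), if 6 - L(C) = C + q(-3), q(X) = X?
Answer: 217/3 ≈ 72.333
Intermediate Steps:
d(o) = 0 (d(o) = (0*1)/7 = (⅐)*0 = 0)
L(C) = 9 - C (L(C) = 6 - (C - 3) = 6 - (-3 + C) = 6 + (3 - C) = 9 - C)
(L(-12) - 455)/(h(13) + d(9)) = ((9 - 1*(-12)) - 455)/(-6 + 0) = ((9 + 12) - 455)/(-6) = (21 - 455)*(-⅙) = -434*(-⅙) = 217/3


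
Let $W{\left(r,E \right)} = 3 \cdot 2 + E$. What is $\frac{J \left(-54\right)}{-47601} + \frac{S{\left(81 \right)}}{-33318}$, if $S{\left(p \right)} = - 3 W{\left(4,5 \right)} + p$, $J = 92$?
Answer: $\frac{1007648}{9789939} \approx 0.10293$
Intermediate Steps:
$W{\left(r,E \right)} = 6 + E$
$S{\left(p \right)} = -33 + p$ ($S{\left(p \right)} = - 3 \left(6 + 5\right) + p = \left(-3\right) 11 + p = -33 + p$)
$\frac{J \left(-54\right)}{-47601} + \frac{S{\left(81 \right)}}{-33318} = \frac{92 \left(-54\right)}{-47601} + \frac{-33 + 81}{-33318} = \left(-4968\right) \left(- \frac{1}{47601}\right) + 48 \left(- \frac{1}{33318}\right) = \frac{184}{1763} - \frac{8}{5553} = \frac{1007648}{9789939}$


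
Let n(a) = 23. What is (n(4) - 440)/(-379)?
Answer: 417/379 ≈ 1.1003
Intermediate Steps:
(n(4) - 440)/(-379) = (23 - 440)/(-379) = -417*(-1/379) = 417/379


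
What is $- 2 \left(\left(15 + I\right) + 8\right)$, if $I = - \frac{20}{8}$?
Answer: $-41$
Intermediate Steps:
$I = - \frac{5}{2}$ ($I = \left(-20\right) \frac{1}{8} = - \frac{5}{2} \approx -2.5$)
$- 2 \left(\left(15 + I\right) + 8\right) = - 2 \left(\left(15 - \frac{5}{2}\right) + 8\right) = - 2 \left(\frac{25}{2} + 8\right) = \left(-2\right) \frac{41}{2} = -41$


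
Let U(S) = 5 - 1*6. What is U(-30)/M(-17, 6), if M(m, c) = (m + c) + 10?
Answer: 1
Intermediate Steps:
M(m, c) = 10 + c + m (M(m, c) = (c + m) + 10 = 10 + c + m)
U(S) = -1 (U(S) = 5 - 6 = -1)
U(-30)/M(-17, 6) = -1/(10 + 6 - 17) = -1/(-1) = -1*(-1) = 1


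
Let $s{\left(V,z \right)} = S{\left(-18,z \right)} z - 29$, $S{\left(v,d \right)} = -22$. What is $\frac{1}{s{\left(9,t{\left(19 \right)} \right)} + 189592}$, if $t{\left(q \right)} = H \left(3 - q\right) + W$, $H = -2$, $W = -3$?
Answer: $\frac{1}{188925} \approx 5.2931 \cdot 10^{-6}$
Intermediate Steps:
$t{\left(q \right)} = -9 + 2 q$ ($t{\left(q \right)} = - 2 \left(3 - q\right) - 3 = \left(-6 + 2 q\right) - 3 = -9 + 2 q$)
$s{\left(V,z \right)} = -29 - 22 z$ ($s{\left(V,z \right)} = - 22 z - 29 = -29 - 22 z$)
$\frac{1}{s{\left(9,t{\left(19 \right)} \right)} + 189592} = \frac{1}{\left(-29 - 22 \left(-9 + 2 \cdot 19\right)\right) + 189592} = \frac{1}{\left(-29 - 22 \left(-9 + 38\right)\right) + 189592} = \frac{1}{\left(-29 - 638\right) + 189592} = \frac{1}{-667 + 189592} = \frac{1}{188925}$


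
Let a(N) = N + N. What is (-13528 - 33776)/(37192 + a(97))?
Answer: -2628/2077 ≈ -1.2653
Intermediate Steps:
a(N) = 2*N
(-13528 - 33776)/(37192 + a(97)) = (-13528 - 33776)/(37192 + 2*97) = -47304/(37192 + 194) = -47304/37386 = -47304*1/37386 = -2628/2077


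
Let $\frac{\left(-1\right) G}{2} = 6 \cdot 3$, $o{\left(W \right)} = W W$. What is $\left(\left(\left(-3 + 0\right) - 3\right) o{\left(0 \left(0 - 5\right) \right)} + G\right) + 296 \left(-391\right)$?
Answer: $-115772$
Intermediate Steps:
$o{\left(W \right)} = W^{2}$
$G = -36$ ($G = - 2 \cdot 6 \cdot 3 = \left(-2\right) 18 = -36$)
$\left(\left(\left(-3 + 0\right) - 3\right) o{\left(0 \left(0 - 5\right) \right)} + G\right) + 296 \left(-391\right) = \left(\left(\left(-3 + 0\right) - 3\right) \left(0 \left(0 - 5\right)\right)^{2} - 36\right) + 296 \left(-391\right) = \left(\left(-3 - 3\right) \left(0 \left(-5\right)\right)^{2} - 36\right) - 115736 = \left(- 6 \cdot 0^{2} - 36\right) - 115736 = \left(\left(-6\right) 0 - 36\right) - 115736 = \left(0 - 36\right) - 115736 = -36 - 115736 = -115772$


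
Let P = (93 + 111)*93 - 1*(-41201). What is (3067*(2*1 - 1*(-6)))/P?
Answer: 24536/60173 ≈ 0.40776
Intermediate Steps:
P = 60173 (P = 204*93 + 41201 = 18972 + 41201 = 60173)
(3067*(2*1 - 1*(-6)))/P = (3067*(2*1 - 1*(-6)))/60173 = (3067*(2 + 6))*(1/60173) = (3067*8)*(1/60173) = 24536*(1/60173) = 24536/60173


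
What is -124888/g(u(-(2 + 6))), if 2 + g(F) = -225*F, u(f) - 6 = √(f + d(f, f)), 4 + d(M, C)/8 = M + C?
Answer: 21106072/1291613 - 7024950*I*√42/1291613 ≈ 16.341 - 35.248*I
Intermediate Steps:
d(M, C) = -32 + 8*C + 8*M (d(M, C) = -32 + 8*(M + C) = -32 + 8*(C + M) = -32 + (8*C + 8*M) = -32 + 8*C + 8*M)
u(f) = 6 + √(-32 + 17*f) (u(f) = 6 + √(f + (-32 + 8*f + 8*f)) = 6 + √(f + (-32 + 16*f)) = 6 + √(-32 + 17*f))
g(F) = -2 - 225*F
-124888/g(u(-(2 + 6))) = -124888/(-2 - 225*(6 + √(-32 + 17*(-(2 + 6))))) = -124888/(-2 - 225*(6 + √(-32 + 17*(-1*8)))) = -124888/(-2 - 225*(6 + √(-32 + 17*(-8)))) = -124888/(-2 - 225*(6 + √(-32 - 136))) = -124888/(-2 - 225*(6 + √(-168))) = -124888/(-2 - 225*(6 + 2*I*√42)) = -124888/(-2 + (-1350 - 450*I*√42)) = -124888/(-1352 - 450*I*√42)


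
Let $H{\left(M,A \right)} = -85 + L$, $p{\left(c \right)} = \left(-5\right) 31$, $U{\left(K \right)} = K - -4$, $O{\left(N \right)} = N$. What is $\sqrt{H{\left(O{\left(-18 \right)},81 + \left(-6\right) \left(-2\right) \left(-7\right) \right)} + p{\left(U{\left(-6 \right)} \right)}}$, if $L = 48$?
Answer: $8 i \sqrt{3} \approx 13.856 i$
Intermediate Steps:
$U{\left(K \right)} = 4 + K$ ($U{\left(K \right)} = K + 4 = 4 + K$)
$p{\left(c \right)} = -155$
$H{\left(M,A \right)} = -37$ ($H{\left(M,A \right)} = -85 + 48 = -37$)
$\sqrt{H{\left(O{\left(-18 \right)},81 + \left(-6\right) \left(-2\right) \left(-7\right) \right)} + p{\left(U{\left(-6 \right)} \right)}} = \sqrt{-37 - 155} = \sqrt{-192} = 8 i \sqrt{3}$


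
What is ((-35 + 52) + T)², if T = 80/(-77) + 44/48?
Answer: 243204025/853776 ≈ 284.86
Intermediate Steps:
T = -113/924 (T = 80*(-1/77) + 44*(1/48) = -80/77 + 11/12 = -113/924 ≈ -0.12229)
((-35 + 52) + T)² = ((-35 + 52) - 113/924)² = (17 - 113/924)² = (15595/924)² = 243204025/853776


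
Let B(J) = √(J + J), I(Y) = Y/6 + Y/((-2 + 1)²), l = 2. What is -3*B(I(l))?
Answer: -√42 ≈ -6.4807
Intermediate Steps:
I(Y) = 7*Y/6 (I(Y) = Y*(⅙) + Y/((-1)²) = Y/6 + Y/1 = Y/6 + Y*1 = Y/6 + Y = 7*Y/6)
B(J) = √2*√J (B(J) = √(2*J) = √2*√J)
-3*B(I(l)) = -3*√2*√((7/6)*2) = -3*√2*√(7/3) = -3*√2*√21/3 = -√42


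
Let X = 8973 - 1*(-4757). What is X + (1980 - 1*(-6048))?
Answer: 21758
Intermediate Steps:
X = 13730 (X = 8973 + 4757 = 13730)
X + (1980 - 1*(-6048)) = 13730 + (1980 - 1*(-6048)) = 13730 + (1980 + 6048) = 13730 + 8028 = 21758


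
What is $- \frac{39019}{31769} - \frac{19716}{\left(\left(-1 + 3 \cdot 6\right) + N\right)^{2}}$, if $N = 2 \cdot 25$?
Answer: $- \frac{801513895}{142611041} \approx -5.6203$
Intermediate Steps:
$N = 50$
$- \frac{39019}{31769} - \frac{19716}{\left(\left(-1 + 3 \cdot 6\right) + N\right)^{2}} = - \frac{39019}{31769} - \frac{19716}{\left(\left(-1 + 3 \cdot 6\right) + 50\right)^{2}} = \left(-39019\right) \frac{1}{31769} - \frac{19716}{\left(\left(-1 + 18\right) + 50\right)^{2}} = - \frac{39019}{31769} - \frac{19716}{\left(17 + 50\right)^{2}} = - \frac{39019}{31769} - \frac{19716}{67^{2}} = - \frac{39019}{31769} - \frac{19716}{4489} = - \frac{801513895}{142611041}$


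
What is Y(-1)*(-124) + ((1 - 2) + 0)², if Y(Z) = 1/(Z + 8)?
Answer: -117/7 ≈ -16.714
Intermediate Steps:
Y(Z) = 1/(8 + Z)
Y(-1)*(-124) + ((1 - 2) + 0)² = -124/(8 - 1) + ((1 - 2) + 0)² = -124/7 + (-1 + 0)² = (⅐)*(-124) + (-1)² = -124/7 + 1 = -117/7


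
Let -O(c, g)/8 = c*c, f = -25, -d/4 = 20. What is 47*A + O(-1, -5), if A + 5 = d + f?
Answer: -5178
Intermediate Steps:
d = -80 (d = -4*20 = -80)
O(c, g) = -8*c**2 (O(c, g) = -8*c*c = -8*c**2)
A = -110 (A = -5 + (-80 - 25) = -5 - 105 = -110)
47*A + O(-1, -5) = 47*(-110) - 8*(-1)**2 = -5170 - 8*1 = -5170 - 8 = -5178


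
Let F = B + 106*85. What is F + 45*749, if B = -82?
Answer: 42633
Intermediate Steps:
F = 8928 (F = -82 + 106*85 = -82 + 9010 = 8928)
F + 45*749 = 8928 + 45*749 = 8928 + 33705 = 42633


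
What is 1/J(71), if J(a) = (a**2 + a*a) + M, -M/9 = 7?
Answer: 1/10019 ≈ 9.9810e-5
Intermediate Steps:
M = -63 (M = -9*7 = -63)
J(a) = -63 + 2*a**2 (J(a) = (a**2 + a*a) - 63 = (a**2 + a**2) - 63 = 2*a**2 - 63 = -63 + 2*a**2)
1/J(71) = 1/(-63 + 2*71**2) = 1/(-63 + 2*5041) = 1/(-63 + 10082) = 1/10019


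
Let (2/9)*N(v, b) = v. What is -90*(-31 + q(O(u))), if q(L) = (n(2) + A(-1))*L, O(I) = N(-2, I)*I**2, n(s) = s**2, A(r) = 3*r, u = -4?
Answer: 15750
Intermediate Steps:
N(v, b) = 9*v/2
O(I) = -9*I**2 (O(I) = ((9/2)*(-2))*I**2 = -9*I**2)
q(L) = L (q(L) = (2**2 + 3*(-1))*L = (4 - 3)*L = 1*L = L)
-90*(-31 + q(O(u))) = -90*(-31 - 9*(-4)**2) = -90*(-31 - 9*16) = -90*(-31 - 144) = -90*(-175) = 15750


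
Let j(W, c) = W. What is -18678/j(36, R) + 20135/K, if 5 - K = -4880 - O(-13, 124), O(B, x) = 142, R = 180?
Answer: -15528241/30162 ≈ -514.83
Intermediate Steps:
K = 5027 (K = 5 - (-4880 - 1*142) = 5 - (-4880 - 142) = 5 - 1*(-5022) = 5 + 5022 = 5027)
-18678/j(36, R) + 20135/K = -18678/36 + 20135/5027 = -18678*1/36 + 20135*(1/5027) = -3113/6 + 20135/5027 = -15528241/30162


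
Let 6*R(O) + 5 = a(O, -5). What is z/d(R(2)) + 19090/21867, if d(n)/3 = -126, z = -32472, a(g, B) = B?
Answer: 4427662/51023 ≈ 86.778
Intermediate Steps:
R(O) = -5/3 (R(O) = -⅚ + (⅙)*(-5) = -⅚ - ⅚ = -5/3)
d(n) = -378 (d(n) = 3*(-126) = -378)
z/d(R(2)) + 19090/21867 = -32472/(-378) + 19090/21867 = -32472*(-1/378) + 19090*(1/21867) = 1804/21 + 19090/21867 = 4427662/51023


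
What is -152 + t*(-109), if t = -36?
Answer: 3772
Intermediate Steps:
-152 + t*(-109) = -152 - 36*(-109) = -152 + 3924 = 3772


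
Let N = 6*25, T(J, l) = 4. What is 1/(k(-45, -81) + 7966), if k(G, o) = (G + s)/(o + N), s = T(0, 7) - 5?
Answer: 3/23896 ≈ 0.00012554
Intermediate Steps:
N = 150
s = -1 (s = 4 - 5 = -1)
k(G, o) = (-1 + G)/(150 + o) (k(G, o) = (G - 1)/(o + 150) = (-1 + G)/(150 + o))
1/(k(-45, -81) + 7966) = 1/((-1 - 45)/(150 - 81) + 7966) = 1/(-46/69 + 7966) = 1/((1/69)*(-46) + 7966) = 1/(-⅔ + 7966) = 1/(23896/3) = 3/23896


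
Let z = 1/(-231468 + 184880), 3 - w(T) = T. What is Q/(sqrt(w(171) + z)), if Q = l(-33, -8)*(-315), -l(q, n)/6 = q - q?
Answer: 0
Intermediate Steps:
w(T) = 3 - T
z = -1/46588 (z = 1/(-46588) = -1/46588 ≈ -2.1465e-5)
l(q, n) = 0 (l(q, n) = -6*(q - q) = -6*0 = 0)
Q = 0 (Q = 0*(-315) = 0)
Q/(sqrt(w(171) + z)) = 0/(sqrt((3 - 1*171) - 1/46588)) = 0/(sqrt((3 - 171) - 1/46588)) = 0/(sqrt(-168 - 1/46588)) = 0/(sqrt(-7826785/46588)) = 0/((I*sqrt(91158564895)/23294)) = 0*(-2*I*sqrt(91158564895)/7826785) = 0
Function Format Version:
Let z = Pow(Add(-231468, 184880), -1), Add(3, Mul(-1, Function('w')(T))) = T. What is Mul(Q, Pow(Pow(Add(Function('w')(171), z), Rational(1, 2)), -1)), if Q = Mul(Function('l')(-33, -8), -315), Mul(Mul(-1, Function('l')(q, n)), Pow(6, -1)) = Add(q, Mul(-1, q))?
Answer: 0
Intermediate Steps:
Function('w')(T) = Add(3, Mul(-1, T))
z = Rational(-1, 46588) (z = Pow(-46588, -1) = Rational(-1, 46588) ≈ -2.1465e-5)
Function('l')(q, n) = 0 (Function('l')(q, n) = Mul(-6, Add(q, Mul(-1, q))) = Mul(-6, 0) = 0)
Q = 0 (Q = Mul(0, -315) = 0)
Mul(Q, Pow(Pow(Add(Function('w')(171), z), Rational(1, 2)), -1)) = Mul(0, Pow(Pow(Add(Add(3, Mul(-1, 171)), Rational(-1, 46588)), Rational(1, 2)), -1)) = Mul(0, Pow(Pow(Add(Add(3, -171), Rational(-1, 46588)), Rational(1, 2)), -1)) = Mul(0, Pow(Pow(Add(-168, Rational(-1, 46588)), Rational(1, 2)), -1)) = Mul(0, Pow(Pow(Rational(-7826785, 46588), Rational(1, 2)), -1)) = Mul(0, Pow(Mul(Rational(1, 23294), I, Pow(91158564895, Rational(1, 2))), -1)) = Mul(0, Mul(Rational(-2, 7826785), I, Pow(91158564895, Rational(1, 2)))) = 0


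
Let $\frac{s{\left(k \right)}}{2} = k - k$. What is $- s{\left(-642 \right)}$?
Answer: $0$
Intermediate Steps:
$s{\left(k \right)} = 0$ ($s{\left(k \right)} = 2 \left(k - k\right) = 2 \cdot 0 = 0$)
$- s{\left(-642 \right)} = \left(-1\right) 0 = 0$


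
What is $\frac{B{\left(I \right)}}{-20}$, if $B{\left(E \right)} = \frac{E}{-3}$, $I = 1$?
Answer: $\frac{1}{60} \approx 0.016667$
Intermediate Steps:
$B{\left(E \right)} = - \frac{E}{3}$ ($B{\left(E \right)} = E \left(- \frac{1}{3}\right) = - \frac{E}{3}$)
$\frac{B{\left(I \right)}}{-20} = \frac{\left(- \frac{1}{3}\right) 1}{-20} = \left(- \frac{1}{3}\right) \left(- \frac{1}{20}\right) = \frac{1}{60}$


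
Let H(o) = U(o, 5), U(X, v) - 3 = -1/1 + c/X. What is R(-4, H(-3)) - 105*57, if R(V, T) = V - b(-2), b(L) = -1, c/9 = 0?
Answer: -5988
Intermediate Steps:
c = 0 (c = 9*0 = 0)
U(X, v) = 2 (U(X, v) = 3 + (-1/1 + 0/X) = 3 + (-1*1 + 0) = 3 + (-1 + 0) = 3 - 1 = 2)
H(o) = 2
R(V, T) = 1 + V (R(V, T) = V - 1*(-1) = V + 1 = 1 + V)
R(-4, H(-3)) - 105*57 = (1 - 4) - 105*57 = -3 - 5985 = -5988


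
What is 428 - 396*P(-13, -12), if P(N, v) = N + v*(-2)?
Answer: -3928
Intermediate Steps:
P(N, v) = N - 2*v
428 - 396*P(-13, -12) = 428 - 396*(-13 - 2*(-12)) = 428 - 396*(-13 + 24) = 428 - 396*11 = 428 - 4356 = -3928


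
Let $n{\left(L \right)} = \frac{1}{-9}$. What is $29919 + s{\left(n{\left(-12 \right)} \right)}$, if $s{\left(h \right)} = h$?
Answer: $\frac{269270}{9} \approx 29919.0$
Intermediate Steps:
$n{\left(L \right)} = - \frac{1}{9}$
$29919 + s{\left(n{\left(-12 \right)} \right)} = 29919 - \frac{1}{9} = \frac{269270}{9}$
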